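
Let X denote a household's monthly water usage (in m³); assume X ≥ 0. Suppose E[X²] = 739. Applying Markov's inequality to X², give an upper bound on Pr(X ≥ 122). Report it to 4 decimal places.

0.0497

Since X ≥ 0, the event {X ≥ 122} is the same as {X² ≥ 14884}.
Markov's inequality applied to X² gives Pr(X² ≥ 14884) ≤ E[X²]/14884 = 739/14884 = 0.0497.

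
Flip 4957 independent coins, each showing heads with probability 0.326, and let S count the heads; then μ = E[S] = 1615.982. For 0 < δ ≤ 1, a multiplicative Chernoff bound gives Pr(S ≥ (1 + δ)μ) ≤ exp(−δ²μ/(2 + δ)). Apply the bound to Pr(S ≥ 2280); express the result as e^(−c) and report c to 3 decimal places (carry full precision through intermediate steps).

113.173

Write 2280 = (1 + δ)μ, so δ = 2280/1615.982 − 1 = 0.4109068…
Then the exponent is δ²μ/(2 + δ) = (2280 − μ)² / (μ·(2 + δ)) = 113.172983.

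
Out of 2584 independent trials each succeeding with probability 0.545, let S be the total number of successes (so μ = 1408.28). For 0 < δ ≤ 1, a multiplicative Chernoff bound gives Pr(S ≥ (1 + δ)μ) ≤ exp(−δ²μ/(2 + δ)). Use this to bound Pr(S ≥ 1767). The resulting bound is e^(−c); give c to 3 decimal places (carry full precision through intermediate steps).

Write 1767 = (1 + δ)μ, so δ = 1767/1408.28 − 1 = 0.2547221…
Then the exponent is δ²μ/(2 + δ) = (1767 − μ)² / (μ·(2 + δ)) = 40.525572.

40.526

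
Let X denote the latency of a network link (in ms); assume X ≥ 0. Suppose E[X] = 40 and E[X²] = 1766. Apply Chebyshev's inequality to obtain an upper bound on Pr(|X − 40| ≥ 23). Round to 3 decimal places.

0.314

Var(X) = E[X²] − (E[X])² = 1766 − 1600 = 166.
Chebyshev's inequality: Pr(|X − μ| ≥ t) ≤ Var(X)/t² = 166/529 = 0.3138.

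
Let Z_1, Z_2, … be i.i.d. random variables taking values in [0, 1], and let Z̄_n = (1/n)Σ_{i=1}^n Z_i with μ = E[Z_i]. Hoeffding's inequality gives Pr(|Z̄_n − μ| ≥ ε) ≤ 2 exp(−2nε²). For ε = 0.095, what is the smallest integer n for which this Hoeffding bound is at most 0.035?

Require 2·exp(−2nε²) ≤ 0.035, i.e. 2nε² ≥ ln(2/0.035) = 4.045554.
So n ≥ 4.045554 / (2·0.095²) = 224.130.
The smallest integer n is 225.

225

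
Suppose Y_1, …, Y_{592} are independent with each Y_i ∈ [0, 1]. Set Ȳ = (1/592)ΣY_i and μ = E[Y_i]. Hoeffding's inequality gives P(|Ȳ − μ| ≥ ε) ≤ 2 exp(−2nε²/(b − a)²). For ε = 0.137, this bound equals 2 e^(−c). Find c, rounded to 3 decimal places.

22.222

c = 2nε²/(b − a)² = 2·592·0.137² / 1² = 22.2225.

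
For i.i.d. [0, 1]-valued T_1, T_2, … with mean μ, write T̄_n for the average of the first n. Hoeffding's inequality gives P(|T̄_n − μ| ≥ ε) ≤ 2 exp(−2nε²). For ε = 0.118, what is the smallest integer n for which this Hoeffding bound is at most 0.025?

158

Require 2·exp(−2nε²) ≤ 0.025, i.e. 2nε² ≥ ln(2/0.025) = 4.382027.
So n ≥ 4.382027 / (2·0.118²) = 157.355.
The smallest integer n is 158.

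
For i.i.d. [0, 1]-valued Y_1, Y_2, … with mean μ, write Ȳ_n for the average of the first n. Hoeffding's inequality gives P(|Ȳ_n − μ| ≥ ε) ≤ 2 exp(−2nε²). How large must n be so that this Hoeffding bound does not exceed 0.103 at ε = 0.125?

95

Require 2·exp(−2nε²) ≤ 0.103, i.e. 2nε² ≥ ln(2/0.103) = 2.966173.
So n ≥ 2.966173 / (2·0.125²) = 94.918.
The smallest integer n is 95.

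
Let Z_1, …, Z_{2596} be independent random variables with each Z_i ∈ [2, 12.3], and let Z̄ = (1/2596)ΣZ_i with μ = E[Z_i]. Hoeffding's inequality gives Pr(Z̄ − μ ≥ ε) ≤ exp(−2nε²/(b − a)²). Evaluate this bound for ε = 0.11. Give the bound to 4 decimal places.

0.5531

Exponent: 2nε²/(b − a)² = 2·2596·0.11² / 10.3² = 0.59217.
Bound = exp(−0.59217) = 0.55313.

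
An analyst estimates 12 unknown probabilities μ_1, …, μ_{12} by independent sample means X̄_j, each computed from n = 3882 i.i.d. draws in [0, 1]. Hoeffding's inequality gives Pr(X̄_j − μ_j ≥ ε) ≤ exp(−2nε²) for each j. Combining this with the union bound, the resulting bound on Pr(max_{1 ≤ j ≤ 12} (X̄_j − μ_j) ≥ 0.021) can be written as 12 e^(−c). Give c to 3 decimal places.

3.424

Union bound over the 12 events: Pr(max_{1 ≤ j ≤ 12} (X̄_j − μ_j) ≥ 0.021) ≤ 12·exp(−2nε²) = 12 exp(−2·3882·0.021²).
So c = 2·3882·0.021² = 3.4239.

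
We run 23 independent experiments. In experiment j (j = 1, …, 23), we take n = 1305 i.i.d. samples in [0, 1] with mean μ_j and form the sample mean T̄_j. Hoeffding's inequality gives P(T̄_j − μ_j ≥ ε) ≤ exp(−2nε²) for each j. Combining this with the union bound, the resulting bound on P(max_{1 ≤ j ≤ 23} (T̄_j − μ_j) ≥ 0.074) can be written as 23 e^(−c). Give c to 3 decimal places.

Union bound over the 23 events: P(max_{1 ≤ j ≤ 23} (T̄_j − μ_j) ≥ 0.074) ≤ 23·exp(−2nε²) = 23 exp(−2·1305·0.074²).
So c = 2·1305·0.074² = 14.2924.

14.292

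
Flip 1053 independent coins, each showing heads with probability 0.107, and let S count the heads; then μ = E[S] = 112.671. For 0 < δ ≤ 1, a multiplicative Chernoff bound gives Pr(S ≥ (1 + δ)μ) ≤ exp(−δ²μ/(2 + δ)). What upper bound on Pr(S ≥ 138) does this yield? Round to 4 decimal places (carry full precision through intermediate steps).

Write 138 = (1 + δ)μ, so δ = 138/112.671 − 1 = 0.224805…
Then the exponent is δ²μ/(2 + δ) = (138 − μ)² / (μ·(2 + δ)) = 2.559364.
Bound = exp(−2.559364) = 0.07735.

0.0774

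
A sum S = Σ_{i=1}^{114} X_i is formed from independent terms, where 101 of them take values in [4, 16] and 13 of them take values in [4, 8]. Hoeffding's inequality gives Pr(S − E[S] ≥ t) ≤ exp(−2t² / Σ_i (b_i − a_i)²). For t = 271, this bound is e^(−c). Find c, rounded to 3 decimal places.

9.957

Σ(b_i − a_i)² = 101·12² + 13·4² = 14752.
c = 2t² / 14752 = 2·271² / 14752 = 9.9568.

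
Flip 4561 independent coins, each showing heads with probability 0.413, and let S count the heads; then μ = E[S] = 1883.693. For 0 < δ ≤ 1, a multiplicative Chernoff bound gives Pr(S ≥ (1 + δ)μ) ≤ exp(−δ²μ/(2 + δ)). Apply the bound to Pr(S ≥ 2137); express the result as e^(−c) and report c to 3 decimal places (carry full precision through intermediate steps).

15.959

Write 2137 = (1 + δ)μ, so δ = 2137/1883.693 − 1 = 0.1344736…
Then the exponent is δ²μ/(2 + δ) = (2137 − μ)² / (μ·(2 + δ)) = 15.958551.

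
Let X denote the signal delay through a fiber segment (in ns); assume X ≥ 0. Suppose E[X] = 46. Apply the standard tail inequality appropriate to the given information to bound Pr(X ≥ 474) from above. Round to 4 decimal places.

0.0970

Only the mean of a non-negative variable is known, so Markov's inequality is the applicable tail bound.
Markov's inequality: for a non-negative random variable, Pr(X ≥ a) ≤ E[X]/a.
Here E[X] = 46 and a = 474, so the bound is 46/474 = 0.0970.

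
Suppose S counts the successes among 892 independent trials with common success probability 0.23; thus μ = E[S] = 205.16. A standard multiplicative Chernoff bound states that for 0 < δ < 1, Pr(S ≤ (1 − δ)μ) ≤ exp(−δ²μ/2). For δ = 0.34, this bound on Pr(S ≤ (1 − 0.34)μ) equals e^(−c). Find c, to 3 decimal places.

c = δ²μ/2 = 0.34²·205.16/2 = 11.8582.

11.858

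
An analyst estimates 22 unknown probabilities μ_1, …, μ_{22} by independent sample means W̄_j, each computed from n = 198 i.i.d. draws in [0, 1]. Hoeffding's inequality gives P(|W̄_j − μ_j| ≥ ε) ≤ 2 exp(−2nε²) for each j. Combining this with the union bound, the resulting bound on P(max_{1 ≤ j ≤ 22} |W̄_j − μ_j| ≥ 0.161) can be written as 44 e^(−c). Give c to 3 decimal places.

10.265

Union bound over the 22 events: P(max_{1 ≤ j ≤ 22} |W̄_j − μ_j| ≥ 0.161) ≤ 22·2·exp(−2nε²) = 44 exp(−2·198·0.161²).
So c = 2·198·0.161² = 10.2647.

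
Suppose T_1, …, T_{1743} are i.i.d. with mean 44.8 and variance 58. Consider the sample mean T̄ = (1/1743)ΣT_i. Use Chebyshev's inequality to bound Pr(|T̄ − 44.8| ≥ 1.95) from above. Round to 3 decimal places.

0.009

Var(T̄) = Var(T_i)/n = 58/1743 = 0.033276.
Chebyshev: Pr(|T̄ − 44.8| ≥ 1.95) ≤ Var(T̄)/(1.95)² = 58/(1743·1.95²) = 0.0088.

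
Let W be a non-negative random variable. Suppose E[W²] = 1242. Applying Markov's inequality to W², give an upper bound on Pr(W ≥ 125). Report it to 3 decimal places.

0.079

Since W ≥ 0, the event {W ≥ 125} is the same as {W² ≥ 15625}.
Markov's inequality applied to W² gives Pr(W² ≥ 15625) ≤ E[W²]/15625 = 1242/15625 = 0.0795.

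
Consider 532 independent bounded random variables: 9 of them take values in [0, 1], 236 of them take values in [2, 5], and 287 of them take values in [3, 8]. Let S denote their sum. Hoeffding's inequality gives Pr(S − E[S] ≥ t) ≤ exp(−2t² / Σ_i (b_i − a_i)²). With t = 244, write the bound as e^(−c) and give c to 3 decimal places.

Σ(b_i − a_i)² = 9·1² + 236·3² + 287·5² = 9308.
c = 2t² / 9308 = 2·244² / 9308 = 12.7924.

12.792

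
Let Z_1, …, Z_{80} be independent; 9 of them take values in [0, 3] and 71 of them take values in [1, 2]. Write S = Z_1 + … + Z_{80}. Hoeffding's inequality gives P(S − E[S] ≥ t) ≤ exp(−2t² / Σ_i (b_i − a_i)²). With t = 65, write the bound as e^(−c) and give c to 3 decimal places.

Σ(b_i − a_i)² = 9·3² + 71·1² = 152.
c = 2t² / 152 = 2·65² / 152 = 55.5921.

55.592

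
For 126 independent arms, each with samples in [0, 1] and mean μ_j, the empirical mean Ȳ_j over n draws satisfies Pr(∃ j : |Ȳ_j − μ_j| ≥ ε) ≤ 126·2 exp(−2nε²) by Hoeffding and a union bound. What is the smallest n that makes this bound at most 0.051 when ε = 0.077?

Need 2·126·exp(−2nε²) ≤ 0.051, i.e. exp(−2nε²) ≤ 0.051/252.
So 2nε² ≥ ln(252/0.051) = 8.505359.
Hence n ≥ 8.505359/(2·0.077²) = 717.268.
The smallest integer n is 718.

718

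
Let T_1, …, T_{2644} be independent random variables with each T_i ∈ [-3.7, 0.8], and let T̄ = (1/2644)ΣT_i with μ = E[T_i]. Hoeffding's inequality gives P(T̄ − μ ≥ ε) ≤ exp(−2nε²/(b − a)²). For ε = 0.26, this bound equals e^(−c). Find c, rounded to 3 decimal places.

c = 2nε²/(b − a)² = 2·2644·0.26² / 4.5² = 17.6528.

17.653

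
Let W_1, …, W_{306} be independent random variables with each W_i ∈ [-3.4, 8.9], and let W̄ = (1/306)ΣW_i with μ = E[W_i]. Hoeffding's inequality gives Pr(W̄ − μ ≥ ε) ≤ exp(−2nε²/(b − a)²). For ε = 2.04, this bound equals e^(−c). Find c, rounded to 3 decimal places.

c = 2nε²/(b − a)² = 2·306·2.04² / 12.3² = 16.8346.

16.835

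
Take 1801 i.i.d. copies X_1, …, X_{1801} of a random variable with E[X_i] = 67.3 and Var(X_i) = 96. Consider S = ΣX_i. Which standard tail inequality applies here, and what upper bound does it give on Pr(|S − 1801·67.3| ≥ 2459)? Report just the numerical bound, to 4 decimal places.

With mean and variance of each term known, Chebyshev's inequality bounds the deviation of the sum (or sample mean).
Var(S) = n·Var(X_i) = 1801·96 = 172896.
Chebyshev: Pr(|S − 1801·67.3| ≥ 2459) ≤ Var(S)/2459² = 172896/6046681 = 0.0286.

0.0286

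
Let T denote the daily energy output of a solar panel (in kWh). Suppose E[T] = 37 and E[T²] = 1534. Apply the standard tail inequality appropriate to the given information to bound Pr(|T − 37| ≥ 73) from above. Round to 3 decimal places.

0.031

The first two moments determine the variance, so Chebyshev's inequality is the sharpest standard bound available.
Var(T) = E[T²] − (E[T])² = 1534 − 1369 = 165.
Chebyshev's inequality: Pr(|T − μ| ≥ t) ≤ Var(T)/t² = 165/5329 = 0.0310.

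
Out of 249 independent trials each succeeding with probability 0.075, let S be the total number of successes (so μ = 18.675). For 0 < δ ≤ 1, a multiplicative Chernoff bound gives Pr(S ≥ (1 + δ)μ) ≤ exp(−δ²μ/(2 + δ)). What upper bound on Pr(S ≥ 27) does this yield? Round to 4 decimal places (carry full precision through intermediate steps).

Write 27 = (1 + δ)μ, so δ = 27/18.675 − 1 = 0.4457831…
Then the exponent is δ²μ/(2 + δ) = (27 − μ)² / (μ·(2 + δ)) = 1.517365.
Bound = exp(−1.517365) = 0.21929.

0.2193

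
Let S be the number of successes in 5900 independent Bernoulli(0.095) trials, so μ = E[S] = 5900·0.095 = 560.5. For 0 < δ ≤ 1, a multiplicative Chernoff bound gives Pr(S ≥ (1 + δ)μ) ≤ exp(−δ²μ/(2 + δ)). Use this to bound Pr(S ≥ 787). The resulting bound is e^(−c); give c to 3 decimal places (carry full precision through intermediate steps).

38.072

Write 787 = (1 + δ)μ, so δ = 787/560.5 − 1 = 0.4041035…
Then the exponent is δ²μ/(2 + δ) = (787 − μ)² / (μ·(2 + δ)) = 38.072171.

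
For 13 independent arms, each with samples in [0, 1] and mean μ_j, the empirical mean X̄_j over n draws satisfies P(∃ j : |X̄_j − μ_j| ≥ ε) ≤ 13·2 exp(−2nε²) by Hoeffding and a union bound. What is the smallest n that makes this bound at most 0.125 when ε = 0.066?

Need 2·13·exp(−2nε²) ≤ 0.125, i.e. exp(−2nε²) ≤ 0.125/26.
So 2nε² ≥ ln(26/0.125) = 5.337538.
Hence n ≥ 5.337538/(2·0.066²) = 612.665.
The smallest integer n is 613.

613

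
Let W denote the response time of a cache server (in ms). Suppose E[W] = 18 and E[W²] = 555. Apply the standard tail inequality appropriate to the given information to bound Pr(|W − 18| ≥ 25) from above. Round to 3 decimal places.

0.370

The first two moments determine the variance, so Chebyshev's inequality is the sharpest standard bound available.
Var(W) = E[W²] − (E[W])² = 555 − 324 = 231.
Chebyshev's inequality: Pr(|W − μ| ≥ t) ≤ Var(W)/t² = 231/625 = 0.3696.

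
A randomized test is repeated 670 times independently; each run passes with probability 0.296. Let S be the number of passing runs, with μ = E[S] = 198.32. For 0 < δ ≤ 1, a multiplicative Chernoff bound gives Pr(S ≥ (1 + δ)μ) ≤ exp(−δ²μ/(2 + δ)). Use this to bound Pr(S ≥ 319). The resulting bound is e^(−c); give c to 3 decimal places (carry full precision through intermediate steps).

Write 319 = (1 + δ)μ, so δ = 319/198.32 − 1 = 0.6085115…
Then the exponent is δ²μ/(2 + δ) = (319 − μ)² / (μ·(2 + δ)) = 28.152135.

28.152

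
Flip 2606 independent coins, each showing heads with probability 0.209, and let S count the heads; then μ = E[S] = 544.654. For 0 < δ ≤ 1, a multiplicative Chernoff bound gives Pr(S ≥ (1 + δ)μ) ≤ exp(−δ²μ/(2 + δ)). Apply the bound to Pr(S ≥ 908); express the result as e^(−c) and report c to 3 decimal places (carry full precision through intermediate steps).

90.882

Write 908 = (1 + δ)μ, so δ = 908/544.654 − 1 = 0.6671134…
Then the exponent is δ²μ/(2 + δ) = (908 − μ)² / (μ·(2 + δ)) = 90.882148.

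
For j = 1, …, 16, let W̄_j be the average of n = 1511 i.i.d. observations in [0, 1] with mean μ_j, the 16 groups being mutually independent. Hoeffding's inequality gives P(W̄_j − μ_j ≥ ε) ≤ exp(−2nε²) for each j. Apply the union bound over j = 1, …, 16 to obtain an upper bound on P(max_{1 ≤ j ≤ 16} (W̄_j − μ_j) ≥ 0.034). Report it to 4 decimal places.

0.4863

Per-experiment Hoeffding bound: exp(−2·1511·0.034²) = exp(−3.49343) = 0.030396.
Union bound over 16 events: 16·0.030396 = 0.48634.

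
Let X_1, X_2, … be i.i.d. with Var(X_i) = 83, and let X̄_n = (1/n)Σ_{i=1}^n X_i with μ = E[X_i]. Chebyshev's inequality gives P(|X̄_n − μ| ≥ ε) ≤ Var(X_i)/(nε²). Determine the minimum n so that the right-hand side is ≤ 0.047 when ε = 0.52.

6531

Require 83/(n·0.52²) ≤ 0.047, i.e. n ≥ 83/(0.047·0.52²) = 6530.908.
The smallest integer n is 6531.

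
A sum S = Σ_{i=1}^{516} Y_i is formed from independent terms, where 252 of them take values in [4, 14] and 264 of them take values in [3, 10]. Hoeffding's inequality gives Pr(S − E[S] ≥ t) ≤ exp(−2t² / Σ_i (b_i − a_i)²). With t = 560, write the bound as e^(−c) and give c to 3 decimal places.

16.446

Σ(b_i − a_i)² = 252·10² + 264·7² = 38136.
c = 2t² / 38136 = 2·560² / 38136 = 16.4464.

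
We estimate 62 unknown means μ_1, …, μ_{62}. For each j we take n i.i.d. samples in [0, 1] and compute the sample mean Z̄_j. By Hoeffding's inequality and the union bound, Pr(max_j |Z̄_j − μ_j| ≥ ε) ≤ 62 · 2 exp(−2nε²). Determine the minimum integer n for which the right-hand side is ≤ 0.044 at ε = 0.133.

Need 2·62·exp(−2nε²) ≤ 0.044, i.e. exp(−2nε²) ≤ 0.044/124.
So 2nε² ≥ ln(124/0.044) = 7.943847.
Hence n ≥ 7.943847/(2·0.133²) = 224.542.
The smallest integer n is 225.

225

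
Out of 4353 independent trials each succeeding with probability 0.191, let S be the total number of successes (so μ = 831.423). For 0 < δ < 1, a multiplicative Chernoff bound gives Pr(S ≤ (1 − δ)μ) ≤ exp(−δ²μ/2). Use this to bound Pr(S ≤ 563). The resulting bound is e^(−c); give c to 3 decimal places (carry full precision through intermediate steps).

43.330

Write 563 = (1 − δ)μ, so δ = 1 − 563/831.423 = 0.3228477…
Then the exponent is δ²μ/2 = (μ − 563)²/(2μ) = 43.329874.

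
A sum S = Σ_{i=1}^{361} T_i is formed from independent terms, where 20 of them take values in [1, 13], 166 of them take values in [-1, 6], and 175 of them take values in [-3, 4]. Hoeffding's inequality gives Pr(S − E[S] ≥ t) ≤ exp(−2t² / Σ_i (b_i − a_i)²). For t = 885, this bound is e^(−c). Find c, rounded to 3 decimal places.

Σ(b_i − a_i)² = 20·12² + 166·7² + 175·7² = 19589.
c = 2t² / 19589 = 2·885² / 19589 = 79.9658.

79.966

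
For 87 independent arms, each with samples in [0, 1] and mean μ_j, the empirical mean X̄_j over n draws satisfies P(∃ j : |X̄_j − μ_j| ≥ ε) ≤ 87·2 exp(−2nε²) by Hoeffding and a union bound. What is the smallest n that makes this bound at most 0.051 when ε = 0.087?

538

Need 2·87·exp(−2nε²) ≤ 0.051, i.e. exp(−2nε²) ≤ 0.051/174.
So 2nε² ≥ ln(174/0.051) = 8.134985.
Hence n ≥ 8.134985/(2·0.087²) = 537.388.
The smallest integer n is 538.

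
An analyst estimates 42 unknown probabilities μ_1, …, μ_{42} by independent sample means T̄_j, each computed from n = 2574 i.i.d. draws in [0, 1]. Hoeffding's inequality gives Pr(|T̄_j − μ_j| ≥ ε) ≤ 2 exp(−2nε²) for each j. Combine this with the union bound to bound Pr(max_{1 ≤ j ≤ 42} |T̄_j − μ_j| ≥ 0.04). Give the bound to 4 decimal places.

Per-experiment Hoeffding bound: 2·exp(−2·2574·0.04²) = 2·exp(−8.23680) = 0.00052946.
Union bound over 42 events: 42·0.00052946 = 0.02224.

0.0222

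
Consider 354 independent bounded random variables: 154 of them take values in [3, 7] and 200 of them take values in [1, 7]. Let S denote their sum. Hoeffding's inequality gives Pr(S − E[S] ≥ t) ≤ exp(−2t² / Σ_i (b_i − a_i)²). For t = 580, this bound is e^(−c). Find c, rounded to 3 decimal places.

Σ(b_i − a_i)² = 154·4² + 200·6² = 9664.
c = 2t² / 9664 = 2·580² / 9664 = 69.6192.

69.619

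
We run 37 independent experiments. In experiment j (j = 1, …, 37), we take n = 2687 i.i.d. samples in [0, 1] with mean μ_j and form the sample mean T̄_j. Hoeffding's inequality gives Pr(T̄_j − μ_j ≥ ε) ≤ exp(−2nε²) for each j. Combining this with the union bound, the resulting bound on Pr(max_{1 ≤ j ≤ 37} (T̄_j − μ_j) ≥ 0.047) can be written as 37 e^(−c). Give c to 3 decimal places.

11.871

Union bound over the 37 events: Pr(max_{1 ≤ j ≤ 37} (T̄_j − μ_j) ≥ 0.047) ≤ 37·exp(−2nε²) = 37 exp(−2·2687·0.047²).
So c = 2·2687·0.047² = 11.8712.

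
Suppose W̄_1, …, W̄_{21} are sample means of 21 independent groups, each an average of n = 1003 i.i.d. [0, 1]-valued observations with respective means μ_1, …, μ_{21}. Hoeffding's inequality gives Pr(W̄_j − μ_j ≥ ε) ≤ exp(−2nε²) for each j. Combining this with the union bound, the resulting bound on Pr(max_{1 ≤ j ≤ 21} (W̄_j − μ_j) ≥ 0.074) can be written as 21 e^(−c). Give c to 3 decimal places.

10.985

Union bound over the 21 events: Pr(max_{1 ≤ j ≤ 21} (W̄_j − μ_j) ≥ 0.074) ≤ 21·exp(−2nε²) = 21 exp(−2·1003·0.074²).
So c = 2·1003·0.074² = 10.9849.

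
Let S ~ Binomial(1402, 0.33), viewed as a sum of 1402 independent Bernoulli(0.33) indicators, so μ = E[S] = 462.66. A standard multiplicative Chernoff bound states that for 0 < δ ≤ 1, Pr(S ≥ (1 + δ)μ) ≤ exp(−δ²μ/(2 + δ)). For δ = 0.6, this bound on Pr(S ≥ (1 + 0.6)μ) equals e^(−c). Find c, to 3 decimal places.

64.061

c = δ²μ/(2 + δ) = 0.6²·462.66/(2 + 0.6) = 64.0606.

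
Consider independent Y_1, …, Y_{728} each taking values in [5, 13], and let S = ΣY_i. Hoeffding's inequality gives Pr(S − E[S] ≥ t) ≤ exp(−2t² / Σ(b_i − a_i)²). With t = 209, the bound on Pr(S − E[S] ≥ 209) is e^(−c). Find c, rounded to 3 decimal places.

Σ(b_i − a_i)² = 728·(8)² = 46592.
c = 2t²/46592 = 2·209²/46592 = 1.8750.

1.875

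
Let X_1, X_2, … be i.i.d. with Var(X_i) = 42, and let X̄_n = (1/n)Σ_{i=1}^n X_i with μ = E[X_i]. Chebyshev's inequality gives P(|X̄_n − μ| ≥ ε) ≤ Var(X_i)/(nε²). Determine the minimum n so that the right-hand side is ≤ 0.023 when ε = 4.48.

Require 42/(n·4.48²) ≤ 0.023, i.e. n ≥ 42/(0.023·4.48²) = 90.984.
The smallest integer n is 91.

91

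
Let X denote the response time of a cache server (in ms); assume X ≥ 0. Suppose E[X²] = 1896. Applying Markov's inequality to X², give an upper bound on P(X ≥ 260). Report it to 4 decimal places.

0.0280

Since X ≥ 0, the event {X ≥ 260} is the same as {X² ≥ 67600}.
Markov's inequality applied to X² gives P(X² ≥ 67600) ≤ E[X²]/67600 = 1896/67600 = 0.0280.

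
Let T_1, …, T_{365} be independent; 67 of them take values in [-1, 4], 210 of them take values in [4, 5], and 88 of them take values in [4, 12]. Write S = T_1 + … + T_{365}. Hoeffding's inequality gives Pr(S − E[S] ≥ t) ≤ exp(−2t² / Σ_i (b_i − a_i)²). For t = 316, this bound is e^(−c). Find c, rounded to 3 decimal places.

26.568

Σ(b_i − a_i)² = 67·5² + 210·1² + 88·8² = 7517.
c = 2t² / 7517 = 2·316² / 7517 = 26.5680.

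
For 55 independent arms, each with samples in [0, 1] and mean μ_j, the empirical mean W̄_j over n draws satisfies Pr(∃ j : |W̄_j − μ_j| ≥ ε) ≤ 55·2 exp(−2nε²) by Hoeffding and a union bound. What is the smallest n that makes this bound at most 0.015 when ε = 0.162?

170

Need 2·55·exp(−2nε²) ≤ 0.015, i.e. exp(−2nε²) ≤ 0.015/110.
So 2nε² ≥ ln(110/0.015) = 8.900185.
Hence n ≥ 8.900185/(2·0.162²) = 169.566.
The smallest integer n is 170.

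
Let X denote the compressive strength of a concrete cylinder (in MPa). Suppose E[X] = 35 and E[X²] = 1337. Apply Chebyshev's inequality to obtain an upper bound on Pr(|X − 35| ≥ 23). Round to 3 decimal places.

Var(X) = E[X²] − (E[X])² = 1337 − 1225 = 112.
Chebyshev's inequality: Pr(|X − μ| ≥ t) ≤ Var(X)/t² = 112/529 = 0.2117.

0.212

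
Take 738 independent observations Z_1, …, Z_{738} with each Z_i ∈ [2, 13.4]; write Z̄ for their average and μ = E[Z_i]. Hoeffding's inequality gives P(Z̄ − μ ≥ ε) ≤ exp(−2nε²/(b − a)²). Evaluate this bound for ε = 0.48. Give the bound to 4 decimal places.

0.0730

Exponent: 2nε²/(b − a)² = 2·738·0.48² / 11.4² = 2.61673.
Bound = exp(−2.61673) = 0.07304.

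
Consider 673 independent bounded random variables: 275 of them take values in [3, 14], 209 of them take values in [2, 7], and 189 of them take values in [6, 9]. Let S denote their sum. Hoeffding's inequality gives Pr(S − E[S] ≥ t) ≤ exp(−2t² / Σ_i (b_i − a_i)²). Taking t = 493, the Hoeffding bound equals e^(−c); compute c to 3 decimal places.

12.092

Σ(b_i − a_i)² = 275·11² + 209·5² + 189·3² = 40201.
c = 2t² / 40201 = 2·493² / 40201 = 12.0917.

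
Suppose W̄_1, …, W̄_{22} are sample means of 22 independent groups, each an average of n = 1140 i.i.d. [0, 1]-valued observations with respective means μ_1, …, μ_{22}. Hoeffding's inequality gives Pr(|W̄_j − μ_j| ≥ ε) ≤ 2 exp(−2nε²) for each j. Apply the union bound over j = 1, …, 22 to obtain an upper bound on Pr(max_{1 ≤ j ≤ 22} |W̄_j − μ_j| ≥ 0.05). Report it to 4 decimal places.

Per-experiment Hoeffding bound: 2·exp(−2·1140·0.05²) = 2·exp(−5.70000) = 0.0066919.
Union bound over 22 events: 22·0.0066919 = 0.14722.

0.1472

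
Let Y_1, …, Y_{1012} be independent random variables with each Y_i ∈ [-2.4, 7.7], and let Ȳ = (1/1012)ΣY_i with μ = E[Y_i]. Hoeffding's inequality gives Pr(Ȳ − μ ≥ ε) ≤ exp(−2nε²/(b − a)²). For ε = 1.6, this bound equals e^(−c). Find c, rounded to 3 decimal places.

50.793

c = 2nε²/(b − a)² = 2·1012·1.6² / 10.1² = 50.7935.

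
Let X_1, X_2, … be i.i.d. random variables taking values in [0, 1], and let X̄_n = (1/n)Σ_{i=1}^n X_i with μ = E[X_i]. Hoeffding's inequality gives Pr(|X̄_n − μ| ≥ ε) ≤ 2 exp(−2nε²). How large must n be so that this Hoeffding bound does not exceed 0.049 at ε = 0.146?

88

Require 2·exp(−2nε²) ≤ 0.049, i.e. 2nε² ≥ ln(2/0.049) = 3.709082.
So n ≥ 3.709082 / (2·0.146²) = 87.002.
The smallest integer n is 88.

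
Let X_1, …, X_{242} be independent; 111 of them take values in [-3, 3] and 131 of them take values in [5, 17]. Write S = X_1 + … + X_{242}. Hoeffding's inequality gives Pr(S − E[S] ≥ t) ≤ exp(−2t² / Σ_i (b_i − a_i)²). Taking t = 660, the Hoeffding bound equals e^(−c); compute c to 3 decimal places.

Σ(b_i − a_i)² = 111·6² + 131·12² = 22860.
c = 2t² / 22860 = 2·660² / 22860 = 38.1102.

38.110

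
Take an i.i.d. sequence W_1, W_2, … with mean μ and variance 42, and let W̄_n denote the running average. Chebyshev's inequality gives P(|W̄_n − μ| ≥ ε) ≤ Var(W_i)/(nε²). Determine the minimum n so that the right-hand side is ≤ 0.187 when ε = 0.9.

Require 42/(n·0.9²) ≤ 0.187, i.e. n ≥ 42/(0.187·0.9²) = 277.283.
The smallest integer n is 278.

278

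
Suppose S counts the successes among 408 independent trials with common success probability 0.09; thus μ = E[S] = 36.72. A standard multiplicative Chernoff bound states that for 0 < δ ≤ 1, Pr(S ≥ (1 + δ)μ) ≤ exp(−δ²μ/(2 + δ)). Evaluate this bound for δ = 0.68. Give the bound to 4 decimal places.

0.0018

Exponent = δ²μ/(2 + δ) = 0.68²·36.72/2.68 = 6.3356.
Bound = exp(−6.3356) = 0.00177.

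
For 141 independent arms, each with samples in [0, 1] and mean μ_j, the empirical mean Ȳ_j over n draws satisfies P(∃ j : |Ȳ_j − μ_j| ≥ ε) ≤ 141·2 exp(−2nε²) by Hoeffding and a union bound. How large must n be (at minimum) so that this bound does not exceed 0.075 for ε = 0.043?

2227

Need 2·141·exp(−2nε²) ≤ 0.075, i.e. exp(−2nε²) ≤ 0.075/282.
So 2nε² ≥ ln(282/0.075) = 8.232174.
Hence n ≥ 8.232174/(2·0.043²) = 2226.115.
The smallest integer n is 2227.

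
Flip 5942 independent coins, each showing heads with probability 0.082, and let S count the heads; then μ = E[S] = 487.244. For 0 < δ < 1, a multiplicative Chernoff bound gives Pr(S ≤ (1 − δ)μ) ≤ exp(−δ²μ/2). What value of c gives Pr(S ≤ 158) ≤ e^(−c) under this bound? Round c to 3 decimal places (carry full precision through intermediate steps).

Write 158 = (1 − δ)μ, so δ = 1 − 158/487.244 = 0.6757272…
Then the exponent is δ²μ/2 = (μ − 158)²/(2μ) = 111.239555.

111.240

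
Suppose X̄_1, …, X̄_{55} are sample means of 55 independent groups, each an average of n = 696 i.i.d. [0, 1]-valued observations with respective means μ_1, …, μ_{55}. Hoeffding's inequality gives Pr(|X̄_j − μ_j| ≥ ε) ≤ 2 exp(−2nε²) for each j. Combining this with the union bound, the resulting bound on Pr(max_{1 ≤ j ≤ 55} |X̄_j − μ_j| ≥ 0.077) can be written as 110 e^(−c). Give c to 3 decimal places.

Union bound over the 55 events: Pr(max_{1 ≤ j ≤ 55} |X̄_j − μ_j| ≥ 0.077) ≤ 55·2·exp(−2nε²) = 110 exp(−2·696·0.077²).
So c = 2·696·0.077² = 8.2532.

8.253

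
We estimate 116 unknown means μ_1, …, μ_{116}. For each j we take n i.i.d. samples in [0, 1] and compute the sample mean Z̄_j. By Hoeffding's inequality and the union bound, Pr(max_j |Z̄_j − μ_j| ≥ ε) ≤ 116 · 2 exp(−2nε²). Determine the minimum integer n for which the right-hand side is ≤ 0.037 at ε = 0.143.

Need 2·116·exp(−2nε²) ≤ 0.037, i.e. exp(−2nε²) ≤ 0.037/232.
So 2nε² ≥ ln(232/0.037) = 8.743575.
Hence n ≥ 8.743575/(2·0.143²) = 213.790.
The smallest integer n is 214.

214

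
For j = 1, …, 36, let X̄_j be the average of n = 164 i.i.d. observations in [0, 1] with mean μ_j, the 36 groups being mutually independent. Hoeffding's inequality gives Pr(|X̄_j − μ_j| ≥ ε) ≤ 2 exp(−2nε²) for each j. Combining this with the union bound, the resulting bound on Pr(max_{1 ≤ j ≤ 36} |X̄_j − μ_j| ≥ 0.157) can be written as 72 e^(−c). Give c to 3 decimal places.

8.085

Union bound over the 36 events: Pr(max_{1 ≤ j ≤ 36} |X̄_j − μ_j| ≥ 0.157) ≤ 36·2·exp(−2nε²) = 72 exp(−2·164·0.157²).
So c = 2·164·0.157² = 8.0849.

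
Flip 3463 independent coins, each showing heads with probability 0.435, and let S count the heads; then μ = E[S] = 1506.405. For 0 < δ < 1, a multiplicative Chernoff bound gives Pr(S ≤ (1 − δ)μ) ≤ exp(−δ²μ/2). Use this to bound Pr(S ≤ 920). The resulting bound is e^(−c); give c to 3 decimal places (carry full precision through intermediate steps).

114.136

Write 920 = (1 − δ)μ, so δ = 1 − 920/1506.405 = 0.3892745…
Then the exponent is δ²μ/2 = (μ − 920)²/(2μ) = 114.136246.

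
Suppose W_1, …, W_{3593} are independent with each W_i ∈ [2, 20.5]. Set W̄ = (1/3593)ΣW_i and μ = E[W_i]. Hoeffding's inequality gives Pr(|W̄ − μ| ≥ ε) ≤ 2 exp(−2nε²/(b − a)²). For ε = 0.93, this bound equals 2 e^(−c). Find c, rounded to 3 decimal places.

c = 2nε²/(b − a)² = 2·3593·0.93² / 18.5² = 18.1597.

18.160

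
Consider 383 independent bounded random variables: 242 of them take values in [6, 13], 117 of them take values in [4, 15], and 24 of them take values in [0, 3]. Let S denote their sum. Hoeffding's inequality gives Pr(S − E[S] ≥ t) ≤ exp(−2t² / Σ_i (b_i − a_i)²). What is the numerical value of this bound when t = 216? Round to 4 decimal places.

0.0285

Σ(b_i − a_i)² = 242·7² + 117·11² + 24·3² = 26231.
Exponent = 2·216² / 26231 = 3.55732.
Bound = exp(−3.55732) = 0.02852.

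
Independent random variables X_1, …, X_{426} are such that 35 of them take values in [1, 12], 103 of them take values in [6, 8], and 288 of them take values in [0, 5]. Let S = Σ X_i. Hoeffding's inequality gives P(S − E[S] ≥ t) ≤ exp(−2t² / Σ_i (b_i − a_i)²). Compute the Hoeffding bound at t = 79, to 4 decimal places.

Σ(b_i − a_i)² = 35·11² + 103·2² + 288·5² = 11847.
Exponent = 2·79² / 11847 = 1.05360.
Bound = exp(−1.05360) = 0.34868.

0.3487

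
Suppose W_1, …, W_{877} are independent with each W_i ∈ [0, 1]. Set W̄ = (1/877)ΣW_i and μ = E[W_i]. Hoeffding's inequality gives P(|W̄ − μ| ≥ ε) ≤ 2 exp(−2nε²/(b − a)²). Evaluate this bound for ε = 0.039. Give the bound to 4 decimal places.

Exponent: 2nε²/(b − a)² = 2·877·0.039² / 1² = 2.66783.
Bound = 2·exp(−2.66783) = 0.13880.

0.1388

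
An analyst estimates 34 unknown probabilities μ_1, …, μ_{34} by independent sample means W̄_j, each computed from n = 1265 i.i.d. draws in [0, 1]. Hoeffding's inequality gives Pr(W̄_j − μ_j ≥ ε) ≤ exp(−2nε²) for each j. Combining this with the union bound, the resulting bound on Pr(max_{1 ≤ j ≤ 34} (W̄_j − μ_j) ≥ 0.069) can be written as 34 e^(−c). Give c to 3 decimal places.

12.045

Union bound over the 34 events: Pr(max_{1 ≤ j ≤ 34} (W̄_j − μ_j) ≥ 0.069) ≤ 34·exp(−2nε²) = 34 exp(−2·1265·0.069²).
So c = 2·1265·0.069² = 12.0453.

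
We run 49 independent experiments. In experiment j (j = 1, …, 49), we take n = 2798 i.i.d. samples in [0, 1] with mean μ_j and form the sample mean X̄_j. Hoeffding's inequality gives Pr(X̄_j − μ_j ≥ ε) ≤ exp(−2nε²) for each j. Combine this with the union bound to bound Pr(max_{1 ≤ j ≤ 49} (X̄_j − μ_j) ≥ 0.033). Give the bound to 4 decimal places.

0.1106

Per-experiment Hoeffding bound: exp(−2·2798·0.033²) = exp(−6.09404) = 0.0022563.
Union bound over 49 events: 49·0.0022563 = 0.11056.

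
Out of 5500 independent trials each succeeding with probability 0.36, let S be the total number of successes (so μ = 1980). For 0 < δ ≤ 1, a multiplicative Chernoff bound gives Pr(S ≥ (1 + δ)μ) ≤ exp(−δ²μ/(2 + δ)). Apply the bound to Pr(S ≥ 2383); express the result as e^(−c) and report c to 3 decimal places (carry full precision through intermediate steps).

Write 2383 = (1 + δ)μ, so δ = 2383/1980 − 1 = 0.2035354…
Then the exponent is δ²μ/(2 + δ) = (2383 − μ)² / (μ·(2 + δ)) = 37.224158.

37.224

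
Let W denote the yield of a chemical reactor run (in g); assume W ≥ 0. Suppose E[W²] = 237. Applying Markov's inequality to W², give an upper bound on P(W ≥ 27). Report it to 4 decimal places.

0.3251

Since W ≥ 0, the event {W ≥ 27} is the same as {W² ≥ 729}.
Markov's inequality applied to W² gives P(W² ≥ 729) ≤ E[W²]/729 = 237/729 = 0.3251.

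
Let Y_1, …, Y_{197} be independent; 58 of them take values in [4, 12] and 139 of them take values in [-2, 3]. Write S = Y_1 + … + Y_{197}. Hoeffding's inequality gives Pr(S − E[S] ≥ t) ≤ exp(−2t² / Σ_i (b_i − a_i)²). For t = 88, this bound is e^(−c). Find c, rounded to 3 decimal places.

Σ(b_i − a_i)² = 58·8² + 139·5² = 7187.
c = 2t² / 7187 = 2·88² / 7187 = 2.1550.

2.155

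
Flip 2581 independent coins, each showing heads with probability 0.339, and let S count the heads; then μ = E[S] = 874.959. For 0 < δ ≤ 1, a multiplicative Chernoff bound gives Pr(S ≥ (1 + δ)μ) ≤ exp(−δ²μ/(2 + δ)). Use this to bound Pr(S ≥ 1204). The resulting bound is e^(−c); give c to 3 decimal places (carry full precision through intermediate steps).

52.078

Write 1204 = (1 + δ)μ, so δ = 1204/874.959 − 1 = 0.3760645…
Then the exponent is δ²μ/(2 + δ) = (1204 − μ)² / (μ·(2 + δ)) = 52.077977.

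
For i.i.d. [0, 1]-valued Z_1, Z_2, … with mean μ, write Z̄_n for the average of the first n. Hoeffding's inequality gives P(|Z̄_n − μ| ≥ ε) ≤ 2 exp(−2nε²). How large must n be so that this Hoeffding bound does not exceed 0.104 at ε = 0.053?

527

Require 2·exp(−2nε²) ≤ 0.104, i.e. 2nε² ≥ ln(2/0.104) = 2.956512.
So n ≥ 2.956512 / (2·0.053²) = 526.257.
The smallest integer n is 527.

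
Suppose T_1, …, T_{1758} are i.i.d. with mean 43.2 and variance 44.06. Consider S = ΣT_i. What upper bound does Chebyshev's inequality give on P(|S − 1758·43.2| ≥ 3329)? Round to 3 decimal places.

Var(S) = n·Var(T_i) = 1758·44.06 = 77457.48.
Chebyshev: P(|S − 1758·43.2| ≥ 3329) ≤ Var(S)/3329² = 77457.48/11082241 = 0.0070.

0.007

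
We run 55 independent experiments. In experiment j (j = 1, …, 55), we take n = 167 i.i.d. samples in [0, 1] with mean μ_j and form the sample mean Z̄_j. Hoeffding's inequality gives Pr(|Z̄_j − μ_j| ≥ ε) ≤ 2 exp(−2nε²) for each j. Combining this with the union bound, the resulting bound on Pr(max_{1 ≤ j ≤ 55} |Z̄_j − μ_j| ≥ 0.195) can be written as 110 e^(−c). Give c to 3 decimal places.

12.700

Union bound over the 55 events: Pr(max_{1 ≤ j ≤ 55} |Z̄_j − μ_j| ≥ 0.195) ≤ 55·2·exp(−2nε²) = 110 exp(−2·167·0.195²).
So c = 2·167·0.195² = 12.7004.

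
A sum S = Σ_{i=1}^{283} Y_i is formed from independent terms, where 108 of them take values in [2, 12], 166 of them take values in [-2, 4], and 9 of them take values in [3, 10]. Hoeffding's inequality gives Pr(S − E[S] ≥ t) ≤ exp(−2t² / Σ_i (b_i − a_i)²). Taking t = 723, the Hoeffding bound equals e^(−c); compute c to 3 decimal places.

60.722

Σ(b_i − a_i)² = 108·10² + 166·6² + 9·7² = 17217.
c = 2t² / 17217 = 2·723² / 17217 = 60.7224.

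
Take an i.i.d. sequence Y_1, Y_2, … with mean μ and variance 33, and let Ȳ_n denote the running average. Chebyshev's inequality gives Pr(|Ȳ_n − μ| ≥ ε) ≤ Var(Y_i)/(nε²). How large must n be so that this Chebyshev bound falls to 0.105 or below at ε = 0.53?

1119

Require 33/(n·0.53²) ≤ 0.105, i.e. n ≥ 33/(0.105·0.53²) = 1118.853.
The smallest integer n is 1119.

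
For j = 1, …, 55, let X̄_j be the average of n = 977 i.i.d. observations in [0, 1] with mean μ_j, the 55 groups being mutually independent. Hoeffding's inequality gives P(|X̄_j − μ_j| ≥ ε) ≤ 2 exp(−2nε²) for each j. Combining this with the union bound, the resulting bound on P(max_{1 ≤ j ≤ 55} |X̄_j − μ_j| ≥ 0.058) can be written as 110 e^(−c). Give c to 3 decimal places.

6.573

Union bound over the 55 events: P(max_{1 ≤ j ≤ 55} |X̄_j − μ_j| ≥ 0.058) ≤ 55·2·exp(−2nε²) = 110 exp(−2·977·0.058²).
So c = 2·977·0.058² = 6.5733.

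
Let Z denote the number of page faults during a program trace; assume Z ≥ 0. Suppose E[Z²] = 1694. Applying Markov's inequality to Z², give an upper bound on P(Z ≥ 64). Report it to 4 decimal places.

0.4136

Since Z ≥ 0, the event {Z ≥ 64} is the same as {Z² ≥ 4096}.
Markov's inequality applied to Z² gives P(Z² ≥ 4096) ≤ E[Z²]/4096 = 1694/4096 = 0.4136.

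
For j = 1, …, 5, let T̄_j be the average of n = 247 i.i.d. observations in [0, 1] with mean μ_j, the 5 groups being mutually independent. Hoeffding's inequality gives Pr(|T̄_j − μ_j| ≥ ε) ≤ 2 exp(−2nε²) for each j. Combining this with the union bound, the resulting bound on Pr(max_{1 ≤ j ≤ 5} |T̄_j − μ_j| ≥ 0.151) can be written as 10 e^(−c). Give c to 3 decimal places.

Union bound over the 5 events: Pr(max_{1 ≤ j ≤ 5} |T̄_j − μ_j| ≥ 0.151) ≤ 5·2·exp(−2nε²) = 10 exp(−2·247·0.151²).
So c = 2·247·0.151² = 11.2637.

11.264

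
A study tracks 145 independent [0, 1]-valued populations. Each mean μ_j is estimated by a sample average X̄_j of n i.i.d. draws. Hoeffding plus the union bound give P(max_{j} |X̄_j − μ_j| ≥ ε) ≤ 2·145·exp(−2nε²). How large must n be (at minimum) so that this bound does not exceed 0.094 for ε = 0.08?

Need 2·145·exp(−2nε²) ≤ 0.094, i.e. exp(−2nε²) ≤ 0.094/290.
So 2nε² ≥ ln(290/0.094) = 8.034341.
Hence n ≥ 8.034341/(2·0.08²) = 627.683.
The smallest integer n is 628.

628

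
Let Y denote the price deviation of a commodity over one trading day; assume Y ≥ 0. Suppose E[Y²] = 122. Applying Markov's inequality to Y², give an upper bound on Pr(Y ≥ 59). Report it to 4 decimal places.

0.0350

Since Y ≥ 0, the event {Y ≥ 59} is the same as {Y² ≥ 3481}.
Markov's inequality applied to Y² gives Pr(Y² ≥ 3481) ≤ E[Y²]/3481 = 122/3481 = 0.0350.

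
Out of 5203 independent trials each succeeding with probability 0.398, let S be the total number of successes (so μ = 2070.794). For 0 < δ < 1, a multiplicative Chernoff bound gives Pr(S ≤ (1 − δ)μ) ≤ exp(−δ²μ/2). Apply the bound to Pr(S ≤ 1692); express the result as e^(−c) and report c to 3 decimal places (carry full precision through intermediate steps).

34.645

Write 1692 = (1 − δ)μ, so δ = 1 − 1692/2070.794 = 0.1829221…
Then the exponent is δ²μ/2 = (μ − 1692)²/(2μ) = 34.644898.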